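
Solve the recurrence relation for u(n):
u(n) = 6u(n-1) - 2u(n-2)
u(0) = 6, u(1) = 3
Characteristic equation: x² - 6x + 2 = 0.
Discriminant Δ = (6)² + 4·(-2) = 28.
Roots r₁,₂ = (6 ± √28)/2, so r₁ = \sqrt{7} + 3, r₂ = 3 - \sqrt{7}.
General solution: u(n) = A·r₁^n + B·r₂^n.
From the initial conditions, A + B = 6 and r₁A + r₂B = 3.
Since r₁ - r₂ = √28: A = (3 - (6)r₂)/√28 = 3 - \frac{15 \sqrt{7}}{14}, and B = 6 - A = \frac{15 \sqrt{7}}{14} + 3.
So u(n) = \left(3 - \frac{15 \sqrt{7}}{14}\right)\left(\sqrt{7} + 3\right)^n + \left(\frac{15 \sqrt{7}}{14} + 3\right)\left(3 - \sqrt{7}\right)^n.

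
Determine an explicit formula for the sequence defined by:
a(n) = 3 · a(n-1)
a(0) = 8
Pure geometric recurrence with ratio 3.
By induction a(n) = a(0) · (3)^n = 8 \cdot 3^{n}.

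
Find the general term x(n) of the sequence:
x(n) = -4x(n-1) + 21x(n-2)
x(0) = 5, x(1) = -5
Characteristic equation: x² + 4x - 21 = 0, which factors as (x - (-7))(x - (3)) = 0.
Roots r₁ = -7, r₂ = 3 (distinct).
General solution: x(n) = A·(-7)^n + B·(3)^n.
From x(0) = 5: A + B = 5.
From x(1) = -5: -7A + 3B = -5.
Solving: A = 2, B = 3.
So x(n) = 2 \left(-7\right)^{n} + 3 \cdot 3^{n}.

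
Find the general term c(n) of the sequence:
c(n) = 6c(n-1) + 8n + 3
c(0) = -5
First-order linear with linear forcing.
Homogeneous solution: c_h(n) = A·(6)^n.
Try particular c_p(n) = pn + q. Substituting:
  pn + q = 6(p(n-1) + q) + 8n + 3.
Matching the n-coefficient: p = 6p + 8 ⇒ p = - \frac{8}{5}.
Matching constants: q = -6p + 6q + 3 ⇒ q = - \frac{63}{25}.
General: c(n) = A·(6)^n - \frac{8 n}{5} - \frac{63}{25}.
Apply c(0) = -5: A - \frac{63}{25} = -5 ⇒ A = - \frac{62}{25}.
So c(n) = - \frac{62 \cdot 6^{n}}{25} - \frac{8 n}{5} - \frac{63}{25}.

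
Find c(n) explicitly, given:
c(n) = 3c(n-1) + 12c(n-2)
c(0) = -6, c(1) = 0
Characteristic equation: x² - 3x - 12 = 0.
Discriminant Δ = (3)² + 4·(12) = 57.
Roots r₁,₂ = (3 ± √57)/2, so r₁ = \frac{3}{2} + \frac{\sqrt{57}}{2}, r₂ = \frac{3}{2} - \frac{\sqrt{57}}{2}.
General solution: c(n) = A·r₁^n + B·r₂^n.
From the initial conditions, A + B = -6 and r₁A + r₂B = 0.
Since r₁ - r₂ = √57: A = (0 - (-6)r₂)/√57 = -3 + \frac{3 \sqrt{57}}{19}, and B = -6 - A = -3 - \frac{3 \sqrt{57}}{19}.
So c(n) = \left(-3 + \frac{3 \sqrt{57}}{19}\right)\left(\frac{3}{2} + \frac{\sqrt{57}}{2}\right)^n + \left(-3 - \frac{3 \sqrt{57}}{19}\right)\left(\frac{3}{2} - \frac{\sqrt{57}}{2}\right)^n.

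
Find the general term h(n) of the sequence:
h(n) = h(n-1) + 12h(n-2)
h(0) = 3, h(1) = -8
Characteristic equation: x² - x - 12 = 0, which factors as (x - (4))(x - (-3)) = 0.
Roots r₁ = 4, r₂ = -3 (distinct).
General solution: h(n) = A·(4)^n + B·(-3)^n.
From h(0) = 3: A + B = 3.
From h(1) = -8: 4A - 3B = -8.
Solving: A = \frac{1}{7}, B = \frac{20}{7}.
So h(n) = \frac{20 \left(-3\right)^{n}}{7} + \frac{4^{n}}{7}.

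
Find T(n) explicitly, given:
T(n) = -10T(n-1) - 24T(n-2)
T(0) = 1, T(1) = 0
Characteristic equation: x² + 10x + 24 = 0, which factors as (x - (-4))(x - (-6)) = 0.
Roots r₁ = -4, r₂ = -6 (distinct).
General solution: T(n) = A·(-4)^n + B·(-6)^n.
From T(0) = 1: A + B = 1.
From T(1) = 0: -4A - 6B = 0.
Solving: A = 3, B = -2.
So T(n) = 3 \left(-4\right)^{n} - 2 \left(-6\right)^{n}.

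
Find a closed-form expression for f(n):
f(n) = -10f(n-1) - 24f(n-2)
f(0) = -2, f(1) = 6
Characteristic equation: x² + 10x + 24 = 0, which factors as (x - (-4))(x - (-6)) = 0.
Roots r₁ = -4, r₂ = -6 (distinct).
General solution: f(n) = A·(-4)^n + B·(-6)^n.
From f(0) = -2: A + B = -2.
From f(1) = 6: -4A - 6B = 6.
Solving: A = -3, B = 1.
So f(n) = - 3 \left(-4\right)^{n} + \left(-6\right)^{n}.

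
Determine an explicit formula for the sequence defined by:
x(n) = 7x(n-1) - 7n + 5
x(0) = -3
First-order linear with linear forcing.
Homogeneous solution: x_h(n) = A·(7)^n.
Try particular x_p(n) = pn + q. Substituting:
  pn + q = 7(p(n-1) + q) - 7n + 5.
Matching the n-coefficient: p = 7p - 7 ⇒ p = \frac{7}{6}.
Matching constants: q = -7p + 7q + 5 ⇒ q = \frac{19}{36}.
General: x(n) = A·(7)^n + \frac{7 n}{6} + \frac{19}{36}.
Apply x(0) = -3: A + \frac{19}{36} = -3 ⇒ A = - \frac{127}{36}.
So x(n) = - \frac{127 \cdot 7^{n}}{36} + \frac{7 n}{6} + \frac{19}{36}.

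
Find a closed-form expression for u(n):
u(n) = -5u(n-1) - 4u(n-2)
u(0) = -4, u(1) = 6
Characteristic equation: x² + 5x + 4 = 0, which factors as (x - (-1))(x - (-4)) = 0.
Roots r₁ = -1, r₂ = -4 (distinct).
General solution: u(n) = A·(-1)^n + B·(-4)^n.
From u(0) = -4: A + B = -4.
From u(1) = 6: -A - 4B = 6.
Solving: A = - \frac{10}{3}, B = - \frac{2}{3}.
So u(n) = - \frac{10 \left(-1\right)^{n}}{3} - \frac{2 \left(-4\right)^{n}}{3}.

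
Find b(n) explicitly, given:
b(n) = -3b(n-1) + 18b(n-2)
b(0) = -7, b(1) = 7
Characteristic equation: x² + 3x - 18 = 0, which factors as (x - (3))(x - (-6)) = 0.
Roots r₁ = 3, r₂ = -6 (distinct).
General solution: b(n) = A·(3)^n + B·(-6)^n.
From b(0) = -7: A + B = -7.
From b(1) = 7: 3A - 6B = 7.
Solving: A = - \frac{35}{9}, B = - \frac{28}{9}.
So b(n) = - \frac{28 \left(-6\right)^{n}}{9} - \frac{35 \cdot 3^{n}}{9}.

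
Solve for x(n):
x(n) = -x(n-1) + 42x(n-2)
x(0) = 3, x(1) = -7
Characteristic equation: x² + x - 42 = 0, which factors as (x - (-7))(x - (6)) = 0.
Roots r₁ = -7, r₂ = 6 (distinct).
General solution: x(n) = A·(-7)^n + B·(6)^n.
From x(0) = 3: A + B = 3.
From x(1) = -7: -7A + 6B = -7.
Solving: A = \frac{25}{13}, B = \frac{14}{13}.
So x(n) = \frac{25 \left(-7\right)^{n}}{13} + \frac{14 \cdot 6^{n}}{13}.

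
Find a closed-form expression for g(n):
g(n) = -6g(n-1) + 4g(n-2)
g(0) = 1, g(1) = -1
Characteristic equation: x² + 6x - 4 = 0.
Discriminant Δ = (-6)² + 4·(4) = 52.
Roots r₁,₂ = (-6 ± √52)/2, so r₁ = -3 + \sqrt{13}, r₂ = - \sqrt{13} - 3.
General solution: g(n) = A·r₁^n + B·r₂^n.
From the initial conditions, A + B = 1 and r₁A + r₂B = -1.
Since r₁ - r₂ = √52: A = (-1 - (1)r₂)/√52 = \frac{\sqrt{13}}{13} + \frac{1}{2}, and B = 1 - A = \frac{1}{2} - \frac{\sqrt{13}}{13}.
So g(n) = \left(\frac{\sqrt{13}}{13} + \frac{1}{2}\right)\left(-3 + \sqrt{13}\right)^n + \left(\frac{1}{2} - \frac{\sqrt{13}}{13}\right)\left(- \sqrt{13} - 3\right)^n.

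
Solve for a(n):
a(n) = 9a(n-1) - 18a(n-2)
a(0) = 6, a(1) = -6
Characteristic equation: x² - 9x + 18 = 0, which factors as (x - (6))(x - (3)) = 0.
Roots r₁ = 6, r₂ = 3 (distinct).
General solution: a(n) = A·(6)^n + B·(3)^n.
From a(0) = 6: A + B = 6.
From a(1) = -6: 6A + 3B = -6.
Solving: A = -8, B = 14.
So a(n) = 14 \cdot 3^{n} - 8 \cdot 6^{n}.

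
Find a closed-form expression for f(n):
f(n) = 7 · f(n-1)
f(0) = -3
Pure geometric recurrence with ratio 7.
By induction f(n) = f(0) · (7)^n = - 3 \cdot 7^{n}.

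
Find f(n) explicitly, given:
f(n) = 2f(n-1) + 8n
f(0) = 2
First-order linear with linear forcing.
Homogeneous solution: f_h(n) = A·(2)^n.
Try particular f_p(n) = pn + q. Substituting:
  pn + q = 2(p(n-1) + q) + 8n.
Matching the n-coefficient: p = 2p + 8 ⇒ p = -8.
Matching constants: q = -2p + 2q ⇒ q = -16.
General: f(n) = A·(2)^n - 8 n - 16.
Apply f(0) = 2: A - 16 = 2 ⇒ A = 18.
So f(n) = 18 \cdot 2^{n} - 8 n - 16.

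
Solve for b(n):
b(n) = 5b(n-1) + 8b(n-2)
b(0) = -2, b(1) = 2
Characteristic equation: x² - 5x - 8 = 0.
Discriminant Δ = (5)² + 4·(8) = 57.
Roots r₁,₂ = (5 ± √57)/2, so r₁ = \frac{5}{2} + \frac{\sqrt{57}}{2}, r₂ = \frac{5}{2} - \frac{\sqrt{57}}{2}.
General solution: b(n) = A·r₁^n + B·r₂^n.
From the initial conditions, A + B = -2 and r₁A + r₂B = 2.
Since r₁ - r₂ = √57: A = (2 - (-2)r₂)/√57 = -1 + \frac{7 \sqrt{57}}{57}, and B = -2 - A = -1 - \frac{7 \sqrt{57}}{57}.
So b(n) = \left(-1 + \frac{7 \sqrt{57}}{57}\right)\left(\frac{5}{2} + \frac{\sqrt{57}}{2}\right)^n + \left(-1 - \frac{7 \sqrt{57}}{57}\right)\left(\frac{5}{2} - \frac{\sqrt{57}}{2}\right)^n.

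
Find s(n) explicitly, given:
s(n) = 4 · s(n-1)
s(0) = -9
Pure geometric recurrence with ratio 4.
By induction s(n) = s(0) · (4)^n = - 9 \cdot 4^{n}.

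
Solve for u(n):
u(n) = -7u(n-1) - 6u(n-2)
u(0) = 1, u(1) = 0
Characteristic equation: x² + 7x + 6 = 0, which factors as (x - (-1))(x - (-6)) = 0.
Roots r₁ = -1, r₂ = -6 (distinct).
General solution: u(n) = A·(-1)^n + B·(-6)^n.
From u(0) = 1: A + B = 1.
From u(1) = 0: -A - 6B = 0.
Solving: A = \frac{6}{5}, B = - \frac{1}{5}.
So u(n) = \frac{6 \left(-1\right)^{n}}{5} - \frac{\left(-6\right)^{n}}{5}.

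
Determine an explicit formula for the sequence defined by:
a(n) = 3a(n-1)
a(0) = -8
This is a homogeneous first-order recurrence with ratio 3.
By induction a(n) = a(0) · (3)^n = - 8 \cdot 3^{n}.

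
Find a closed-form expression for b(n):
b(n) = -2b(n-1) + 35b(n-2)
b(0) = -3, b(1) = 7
Characteristic equation: x² + 2x - 35 = 0, which factors as (x - (-7))(x - (5)) = 0.
Roots r₁ = -7, r₂ = 5 (distinct).
General solution: b(n) = A·(-7)^n + B·(5)^n.
From b(0) = -3: A + B = -3.
From b(1) = 7: -7A + 5B = 7.
Solving: A = - \frac{11}{6}, B = - \frac{7}{6}.
So b(n) = - \frac{11 \left(-7\right)^{n}}{6} - \frac{7 \cdot 5^{n}}{6}.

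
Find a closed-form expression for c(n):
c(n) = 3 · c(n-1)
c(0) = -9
Pure geometric recurrence with ratio 3.
By induction c(n) = c(0) · (3)^n = - 9 \cdot 3^{n}.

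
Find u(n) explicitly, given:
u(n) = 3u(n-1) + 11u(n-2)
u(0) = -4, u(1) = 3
Characteristic equation: x² - 3x - 11 = 0.
Discriminant Δ = (3)² + 4·(11) = 53.
Roots r₁,₂ = (3 ± √53)/2, so r₁ = \frac{3}{2} + \frac{\sqrt{53}}{2}, r₂ = \frac{3}{2} - \frac{\sqrt{53}}{2}.
General solution: u(n) = A·r₁^n + B·r₂^n.
From the initial conditions, A + B = -4 and r₁A + r₂B = 3.
Since r₁ - r₂ = √53: A = (3 - (-4)r₂)/√53 = -2 + \frac{9 \sqrt{53}}{53}, and B = -4 - A = -2 - \frac{9 \sqrt{53}}{53}.
So u(n) = \left(-2 + \frac{9 \sqrt{53}}{53}\right)\left(\frac{3}{2} + \frac{\sqrt{53}}{2}\right)^n + \left(-2 - \frac{9 \sqrt{53}}{53}\right)\left(\frac{3}{2} - \frac{\sqrt{53}}{2}\right)^n.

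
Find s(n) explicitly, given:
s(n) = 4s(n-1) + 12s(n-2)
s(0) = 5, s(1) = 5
Characteristic equation: x² - 4x - 12 = 0, which factors as (x - (6))(x - (-2)) = 0.
Roots r₁ = 6, r₂ = -2 (distinct).
General solution: s(n) = A·(6)^n + B·(-2)^n.
From s(0) = 5: A + B = 5.
From s(1) = 5: 6A - 2B = 5.
Solving: A = \frac{15}{8}, B = \frac{25}{8}.
So s(n) = \frac{25 \left(-2\right)^{n}}{8} + \frac{15 \cdot 6^{n}}{8}.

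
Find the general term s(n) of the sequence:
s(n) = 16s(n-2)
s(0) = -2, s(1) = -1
Characteristic equation: x² - 16 = 0, which factors as (x - (4))(x - (-4)) = 0.
Roots r₁ = 4, r₂ = -4 (distinct).
General solution: s(n) = A·(4)^n + B·(-4)^n.
From s(0) = -2: A + B = -2.
From s(1) = -1: 4A - 4B = -1.
Solving: A = - \frac{9}{8}, B = - \frac{7}{8}.
So s(n) = - \frac{7 \left(-4\right)^{n}}{8} - \frac{9 \cdot 4^{n}}{8}.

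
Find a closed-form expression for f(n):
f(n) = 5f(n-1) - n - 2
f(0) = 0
First-order linear with linear forcing.
Homogeneous solution: f_h(n) = A·(5)^n.
Try particular f_p(n) = pn + q. Substituting:
  pn + q = 5(p(n-1) + q) - n - 2.
Matching the n-coefficient: p = 5p - 1 ⇒ p = \frac{1}{4}.
Matching constants: q = -5p + 5q - 2 ⇒ q = \frac{13}{16}.
General: f(n) = A·(5)^n + \frac{n}{4} + \frac{13}{16}.
Apply f(0) = 0: A + \frac{13}{16} = 0 ⇒ A = - \frac{13}{16}.
So f(n) = - \frac{13 \cdot 5^{n}}{16} + \frac{n}{4} + \frac{13}{16}.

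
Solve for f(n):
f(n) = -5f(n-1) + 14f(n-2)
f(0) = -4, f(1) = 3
Characteristic equation: x² + 5x - 14 = 0, which factors as (x - (-7))(x - (2)) = 0.
Roots r₁ = -7, r₂ = 2 (distinct).
General solution: f(n) = A·(-7)^n + B·(2)^n.
From f(0) = -4: A + B = -4.
From f(1) = 3: -7A + 2B = 3.
Solving: A = - \frac{11}{9}, B = - \frac{25}{9}.
So f(n) = - \frac{11 \left(-7\right)^{n}}{9} - \frac{25 \cdot 2^{n}}{9}.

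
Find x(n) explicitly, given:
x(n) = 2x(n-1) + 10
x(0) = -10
First-order linear non-homogeneous.
Homogeneous solution: x_h(n) = A·(2)^n.
Try constant particular solution x_p = K: K = 2K + 10 ⇒ K = -10.
General: x(n) = A·(2)^n - 10.
Apply x(0) = -10: A - 10 = -10 ⇒ A = 0.
So x(n) = -10.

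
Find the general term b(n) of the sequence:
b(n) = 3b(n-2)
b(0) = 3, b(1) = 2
Characteristic equation: x² - 3 = 0.
Discriminant Δ = (0)² + 4·(3) = 12.
Roots r₁,₂ = (0 ± √12)/2, so r₁ = \sqrt{3}, r₂ = - \sqrt{3}.
General solution: b(n) = A·r₁^n + B·r₂^n.
From the initial conditions, A + B = 3 and r₁A + r₂B = 2.
Since r₁ - r₂ = √12: A = (2 - (3)r₂)/√12 = \frac{\sqrt{3}}{3} + \frac{3}{2}, and B = 3 - A = \frac{3}{2} - \frac{\sqrt{3}}{3}.
So b(n) = \left(\frac{\sqrt{3}}{3} + \frac{3}{2}\right)\left(\sqrt{3}\right)^n + \left(\frac{3}{2} - \frac{\sqrt{3}}{3}\right)\left(- \sqrt{3}\right)^n.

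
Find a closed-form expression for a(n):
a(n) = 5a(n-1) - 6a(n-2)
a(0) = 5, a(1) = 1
Characteristic equation: x² - 5x + 6 = 0, which factors as (x - (2))(x - (3)) = 0.
Roots r₁ = 2, r₂ = 3 (distinct).
General solution: a(n) = A·(2)^n + B·(3)^n.
From a(0) = 5: A + B = 5.
From a(1) = 1: 2A + 3B = 1.
Solving: A = 14, B = -9.
So a(n) = 14 \cdot 2^{n} - 9 \cdot 3^{n}.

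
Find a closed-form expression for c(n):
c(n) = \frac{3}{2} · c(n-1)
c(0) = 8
Pure geometric recurrence with ratio \frac{3}{2}.
By induction c(n) = c(0) · (\frac{3}{2})^n = 8 \left(\frac{3}{2}\right)^{n}.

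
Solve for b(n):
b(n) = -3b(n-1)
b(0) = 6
This is a homogeneous first-order recurrence with ratio -3.
By induction b(n) = b(0) · (-3)^n = 6 \left(-3\right)^{n}.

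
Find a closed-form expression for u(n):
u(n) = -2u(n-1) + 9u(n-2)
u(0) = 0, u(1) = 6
Characteristic equation: x² + 2x - 9 = 0.
Discriminant Δ = (-2)² + 4·(9) = 40.
Roots r₁,₂ = (-2 ± √40)/2, so r₁ = -1 + \sqrt{10}, r₂ = - \sqrt{10} - 1.
General solution: u(n) = A·r₁^n + B·r₂^n.
From the initial conditions, A + B = 0 and r₁A + r₂B = 6.
Since r₁ - r₂ = √40: A = (6 - (0)r₂)/√40 = \frac{3 \sqrt{10}}{10}, and B = 0 - A = - \frac{3 \sqrt{10}}{10}.
So u(n) = \left(\frac{3 \sqrt{10}}{10}\right)\left(-1 + \sqrt{10}\right)^n + \left(- \frac{3 \sqrt{10}}{10}\right)\left(- \sqrt{10} - 1\right)^n.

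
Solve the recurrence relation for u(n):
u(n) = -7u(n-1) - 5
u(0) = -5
First-order linear non-homogeneous.
Homogeneous solution: u_h(n) = A·(-7)^n.
Try constant particular solution u_p = K: K = -7K - 5 ⇒ K = - \frac{5}{8}.
General: u(n) = A·(-7)^n - \frac{5}{8}.
Apply u(0) = -5: A - \frac{5}{8} = -5 ⇒ A = - \frac{35}{8}.
So u(n) = - \frac{35 \left(-7\right)^{n}}{8} - \frac{5}{8}.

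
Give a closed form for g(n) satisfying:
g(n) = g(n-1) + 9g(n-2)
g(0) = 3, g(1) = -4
Characteristic equation: x² - x - 9 = 0.
Discriminant Δ = (1)² + 4·(9) = 37.
Roots r₁,₂ = (1 ± √37)/2, so r₁ = \frac{1}{2} + \frac{\sqrt{37}}{2}, r₂ = \frac{1}{2} - \frac{\sqrt{37}}{2}.
General solution: g(n) = A·r₁^n + B·r₂^n.
From the initial conditions, A + B = 3 and r₁A + r₂B = -4.
Since r₁ - r₂ = √37: A = (-4 - (3)r₂)/√37 = \frac{3}{2} - \frac{11 \sqrt{37}}{74}, and B = 3 - A = \frac{11 \sqrt{37}}{74} + \frac{3}{2}.
So g(n) = \left(\frac{3}{2} - \frac{11 \sqrt{37}}{74}\right)\left(\frac{1}{2} + \frac{\sqrt{37}}{2}\right)^n + \left(\frac{11 \sqrt{37}}{74} + \frac{3}{2}\right)\left(\frac{1}{2} - \frac{\sqrt{37}}{2}\right)^n.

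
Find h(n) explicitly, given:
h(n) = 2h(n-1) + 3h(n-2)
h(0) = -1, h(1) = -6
Characteristic equation: x² - 2x - 3 = 0, which factors as (x - (3))(x - (-1)) = 0.
Roots r₁ = 3, r₂ = -1 (distinct).
General solution: h(n) = A·(3)^n + B·(-1)^n.
From h(0) = -1: A + B = -1.
From h(1) = -6: 3A - B = -6.
Solving: A = - \frac{7}{4}, B = \frac{3}{4}.
So h(n) = \frac{3 \left(-1\right)^{n}}{4} - \frac{7 \cdot 3^{n}}{4}.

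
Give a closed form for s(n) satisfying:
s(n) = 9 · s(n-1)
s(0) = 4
Pure geometric recurrence with ratio 9.
By induction s(n) = s(0) · (9)^n = 4 \cdot 9^{n}.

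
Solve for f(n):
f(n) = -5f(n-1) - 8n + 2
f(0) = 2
First-order linear with linear forcing.
Homogeneous solution: f_h(n) = A·(-5)^n.
Try particular f_p(n) = pn + q. Substituting:
  pn + q = -5(p(n-1) + q) - 8n + 2.
Matching the n-coefficient: p = -5p - 8 ⇒ p = - \frac{4}{3}.
Matching constants: q = 5p - 5q + 2 ⇒ q = - \frac{7}{9}.
General: f(n) = A·(-5)^n - \frac{4 n}{3} - \frac{7}{9}.
Apply f(0) = 2: A - \frac{7}{9} = 2 ⇒ A = \frac{25}{9}.
So f(n) = \frac{25 \left(-5\right)^{n}}{9} - \frac{4 n}{3} - \frac{7}{9}.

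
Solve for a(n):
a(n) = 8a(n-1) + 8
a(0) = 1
First-order linear non-homogeneous.
Homogeneous solution: a_h(n) = A·(8)^n.
Try constant particular solution a_p = K: K = 8K + 8 ⇒ K = - \frac{8}{7}.
General: a(n) = A·(8)^n - \frac{8}{7}.
Apply a(0) = 1: A - \frac{8}{7} = 1 ⇒ A = \frac{15}{7}.
So a(n) = \frac{15 \cdot 8^{n}}{7} - \frac{8}{7}.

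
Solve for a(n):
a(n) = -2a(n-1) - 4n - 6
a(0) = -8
First-order linear with linear forcing.
Homogeneous solution: a_h(n) = A·(-2)^n.
Try particular a_p(n) = pn + q. Substituting:
  pn + q = -2(p(n-1) + q) - 4n - 6.
Matching the n-coefficient: p = -2p - 4 ⇒ p = - \frac{4}{3}.
Matching constants: q = 2p - 2q - 6 ⇒ q = - \frac{26}{9}.
General: a(n) = A·(-2)^n - \frac{4 n}{3} - \frac{26}{9}.
Apply a(0) = -8: A - \frac{26}{9} = -8 ⇒ A = - \frac{46}{9}.
So a(n) = - \frac{46 \left(-2\right)^{n}}{9} - \frac{4 n}{3} - \frac{26}{9}.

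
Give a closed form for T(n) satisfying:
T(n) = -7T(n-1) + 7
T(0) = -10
First-order linear non-homogeneous.
Homogeneous solution: T_h(n) = A·(-7)^n.
Try constant particular solution T_p = K: K = -7K + 7 ⇒ K = \frac{7}{8}.
General: T(n) = A·(-7)^n + \frac{7}{8}.
Apply T(0) = -10: A + \frac{7}{8} = -10 ⇒ A = - \frac{87}{8}.
So T(n) = \frac{7}{8} - \frac{87 \left(-7\right)^{n}}{8}.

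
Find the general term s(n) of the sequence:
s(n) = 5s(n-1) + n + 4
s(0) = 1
First-order linear with linear forcing.
Homogeneous solution: s_h(n) = A·(5)^n.
Try particular s_p(n) = pn + q. Substituting:
  pn + q = 5(p(n-1) + q) + n + 4.
Matching the n-coefficient: p = 5p + 1 ⇒ p = - \frac{1}{4}.
Matching constants: q = -5p + 5q + 4 ⇒ q = - \frac{21}{16}.
General: s(n) = A·(5)^n - \frac{n}{4} - \frac{21}{16}.
Apply s(0) = 1: A - \frac{21}{16} = 1 ⇒ A = \frac{37}{16}.
So s(n) = \frac{37 \cdot 5^{n}}{16} - \frac{n}{4} - \frac{21}{16}.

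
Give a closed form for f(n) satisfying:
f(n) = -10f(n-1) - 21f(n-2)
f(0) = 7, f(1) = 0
Characteristic equation: x² + 10x + 21 = 0, which factors as (x - (-3))(x - (-7)) = 0.
Roots r₁ = -3, r₂ = -7 (distinct).
General solution: f(n) = A·(-3)^n + B·(-7)^n.
From f(0) = 7: A + B = 7.
From f(1) = 0: -3A - 7B = 0.
Solving: A = \frac{49}{4}, B = - \frac{21}{4}.
So f(n) = \frac{49 \left(-3\right)^{n}}{4} - \frac{21 \left(-7\right)^{n}}{4}.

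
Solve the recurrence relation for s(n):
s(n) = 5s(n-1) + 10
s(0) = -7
First-order linear non-homogeneous.
Homogeneous solution: s_h(n) = A·(5)^n.
Try constant particular solution s_p = K: K = 5K + 10 ⇒ K = - \frac{5}{2}.
General: s(n) = A·(5)^n - \frac{5}{2}.
Apply s(0) = -7: A - \frac{5}{2} = -7 ⇒ A = - \frac{9}{2}.
So s(n) = - \frac{9 \cdot 5^{n}}{2} - \frac{5}{2}.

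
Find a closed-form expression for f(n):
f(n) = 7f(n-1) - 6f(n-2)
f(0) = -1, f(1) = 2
Characteristic equation: x² - 7x + 6 = 0, which factors as (x - (6))(x - (1)) = 0.
Roots r₁ = 6, r₂ = 1 (distinct).
General solution: f(n) = A·(6)^n + B·(1)^n.
From f(0) = -1: A + B = -1.
From f(1) = 2: 6A + B = 2.
Solving: A = \frac{3}{5}, B = - \frac{8}{5}.
So f(n) = \frac{3 \cdot 6^{n}}{5} - \frac{8}{5}.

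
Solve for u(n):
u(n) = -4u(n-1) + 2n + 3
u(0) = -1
First-order linear with linear forcing.
Homogeneous solution: u_h(n) = A·(-4)^n.
Try particular u_p(n) = pn + q. Substituting:
  pn + q = -4(p(n-1) + q) + 2n + 3.
Matching the n-coefficient: p = -4p + 2 ⇒ p = \frac{2}{5}.
Matching constants: q = 4p - 4q + 3 ⇒ q = \frac{23}{25}.
General: u(n) = A·(-4)^n + \frac{2 n}{5} + \frac{23}{25}.
Apply u(0) = -1: A + \frac{23}{25} = -1 ⇒ A = - \frac{48}{25}.
So u(n) = - \frac{48 \left(-4\right)^{n}}{25} + \frac{2 n}{5} + \frac{23}{25}.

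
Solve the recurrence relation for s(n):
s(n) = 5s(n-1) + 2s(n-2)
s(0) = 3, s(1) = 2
Characteristic equation: x² - 5x - 2 = 0.
Discriminant Δ = (5)² + 4·(2) = 33.
Roots r₁,₂ = (5 ± √33)/2, so r₁ = \frac{5}{2} + \frac{\sqrt{33}}{2}, r₂ = \frac{5}{2} - \frac{\sqrt{33}}{2}.
General solution: s(n) = A·r₁^n + B·r₂^n.
From the initial conditions, A + B = 3 and r₁A + r₂B = 2.
Since r₁ - r₂ = √33: A = (2 - (3)r₂)/√33 = \frac{3}{2} - \frac{\sqrt{33}}{6}, and B = 3 - A = \frac{\sqrt{33}}{6} + \frac{3}{2}.
So s(n) = \left(\frac{3}{2} - \frac{\sqrt{33}}{6}\right)\left(\frac{5}{2} + \frac{\sqrt{33}}{2}\right)^n + \left(\frac{\sqrt{33}}{6} + \frac{3}{2}\right)\left(\frac{5}{2} - \frac{\sqrt{33}}{2}\right)^n.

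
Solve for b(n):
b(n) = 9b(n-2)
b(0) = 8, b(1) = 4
Characteristic equation: x² - 9 = 0, which factors as (x - (3))(x - (-3)) = 0.
Roots r₁ = 3, r₂ = -3 (distinct).
General solution: b(n) = A·(3)^n + B·(-3)^n.
From b(0) = 8: A + B = 8.
From b(1) = 4: 3A - 3B = 4.
Solving: A = \frac{14}{3}, B = \frac{10}{3}.
So b(n) = \frac{10 \left(-3\right)^{n}}{3} + \frac{14 \cdot 3^{n}}{3}.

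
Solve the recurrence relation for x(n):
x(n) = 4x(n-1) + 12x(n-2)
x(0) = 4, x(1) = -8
Characteristic equation: x² - 4x - 12 = 0, which factors as (x - (6))(x - (-2)) = 0.
Roots r₁ = 6, r₂ = -2 (distinct).
General solution: x(n) = A·(6)^n + B·(-2)^n.
From x(0) = 4: A + B = 4.
From x(1) = -8: 6A - 2B = -8.
Solving: A = 0, B = 4.
So x(n) = 4 \left(-2\right)^{n}.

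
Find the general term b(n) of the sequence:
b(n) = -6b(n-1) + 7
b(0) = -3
First-order linear non-homogeneous.
Homogeneous solution: b_h(n) = A·(-6)^n.
Try constant particular solution b_p = K: K = -6K + 7 ⇒ K = 1.
General: b(n) = A·(-6)^n + 1.
Apply b(0) = -3: A + 1 = -3 ⇒ A = -4.
So b(n) = 1 - 4 \left(-6\right)^{n}.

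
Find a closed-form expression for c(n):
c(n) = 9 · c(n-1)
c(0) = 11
Pure geometric recurrence with ratio 9.
By induction c(n) = c(0) · (9)^n = 11 \cdot 9^{n}.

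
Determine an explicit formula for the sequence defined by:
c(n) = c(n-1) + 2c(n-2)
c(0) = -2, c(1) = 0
Characteristic equation: x² - x - 2 = 0, which factors as (x - (2))(x - (-1)) = 0.
Roots r₁ = 2, r₂ = -1 (distinct).
General solution: c(n) = A·(2)^n + B·(-1)^n.
From c(0) = -2: A + B = -2.
From c(1) = 0: 2A - B = 0.
Solving: A = - \frac{2}{3}, B = - \frac{4}{3}.
So c(n) = - \frac{4 \left(-1\right)^{n}}{3} - \frac{2 \cdot 2^{n}}{3}.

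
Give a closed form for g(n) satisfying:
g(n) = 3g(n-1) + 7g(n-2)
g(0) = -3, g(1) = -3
Characteristic equation: x² - 3x - 7 = 0.
Discriminant Δ = (3)² + 4·(7) = 37.
Roots r₁,₂ = (3 ± √37)/2, so r₁ = \frac{3}{2} + \frac{\sqrt{37}}{2}, r₂ = \frac{3}{2} - \frac{\sqrt{37}}{2}.
General solution: g(n) = A·r₁^n + B·r₂^n.
From the initial conditions, A + B = -3 and r₁A + r₂B = -3.
Since r₁ - r₂ = √37: A = (-3 - (-3)r₂)/√37 = - \frac{3}{2} + \frac{3 \sqrt{37}}{74}, and B = -3 - A = - \frac{3}{2} - \frac{3 \sqrt{37}}{74}.
So g(n) = \left(- \frac{3}{2} + \frac{3 \sqrt{37}}{74}\right)\left(\frac{3}{2} + \frac{\sqrt{37}}{2}\right)^n + \left(- \frac{3}{2} - \frac{3 \sqrt{37}}{74}\right)\left(\frac{3}{2} - \frac{\sqrt{37}}{2}\right)^n.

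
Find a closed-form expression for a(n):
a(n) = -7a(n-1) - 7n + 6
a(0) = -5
First-order linear with linear forcing.
Homogeneous solution: a_h(n) = A·(-7)^n.
Try particular a_p(n) = pn + q. Substituting:
  pn + q = -7(p(n-1) + q) - 7n + 6.
Matching the n-coefficient: p = -7p - 7 ⇒ p = - \frac{7}{8}.
Matching constants: q = 7p - 7q + 6 ⇒ q = - \frac{1}{64}.
General: a(n) = A·(-7)^n - \frac{7 n}{8} - \frac{1}{64}.
Apply a(0) = -5: A - \frac{1}{64} = -5 ⇒ A = - \frac{319}{64}.
So a(n) = - \frac{319 \left(-7\right)^{n}}{64} - \frac{7 n}{8} - \frac{1}{64}.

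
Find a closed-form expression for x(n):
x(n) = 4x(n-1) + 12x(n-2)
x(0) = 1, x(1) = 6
Characteristic equation: x² - 4x - 12 = 0, which factors as (x - (6))(x - (-2)) = 0.
Roots r₁ = 6, r₂ = -2 (distinct).
General solution: x(n) = A·(6)^n + B·(-2)^n.
From x(0) = 1: A + B = 1.
From x(1) = 6: 6A - 2B = 6.
Solving: A = 1, B = 0.
So x(n) = 6^{n}.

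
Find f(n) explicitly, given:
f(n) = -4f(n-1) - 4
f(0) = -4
First-order linear non-homogeneous.
Homogeneous solution: f_h(n) = A·(-4)^n.
Try constant particular solution f_p = K: K = -4K - 4 ⇒ K = - \frac{4}{5}.
General: f(n) = A·(-4)^n - \frac{4}{5}.
Apply f(0) = -4: A - \frac{4}{5} = -4 ⇒ A = - \frac{16}{5}.
So f(n) = - \frac{16 \left(-4\right)^{n}}{5} - \frac{4}{5}.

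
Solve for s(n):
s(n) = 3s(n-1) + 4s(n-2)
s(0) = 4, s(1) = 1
Characteristic equation: x² - 3x - 4 = 0, which factors as (x - (4))(x - (-1)) = 0.
Roots r₁ = 4, r₂ = -1 (distinct).
General solution: s(n) = A·(4)^n + B·(-1)^n.
From s(0) = 4: A + B = 4.
From s(1) = 1: 4A - B = 1.
Solving: A = 1, B = 3.
So s(n) = 3 \left(-1\right)^{n} + 4^{n}.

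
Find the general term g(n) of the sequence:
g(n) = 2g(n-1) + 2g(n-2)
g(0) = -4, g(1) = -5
Characteristic equation: x² - 2x - 2 = 0.
Discriminant Δ = (2)² + 4·(2) = 12.
Roots r₁,₂ = (2 ± √12)/2, so r₁ = 1 + \sqrt{3}, r₂ = 1 - \sqrt{3}.
General solution: g(n) = A·r₁^n + B·r₂^n.
From the initial conditions, A + B = -4 and r₁A + r₂B = -5.
Since r₁ - r₂ = √12: A = (-5 - (-4)r₂)/√12 = -2 - \frac{\sqrt{3}}{6}, and B = -4 - A = -2 + \frac{\sqrt{3}}{6}.
So g(n) = \left(-2 - \frac{\sqrt{3}}{6}\right)\left(1 + \sqrt{3}\right)^n + \left(-2 + \frac{\sqrt{3}}{6}\right)\left(1 - \sqrt{3}\right)^n.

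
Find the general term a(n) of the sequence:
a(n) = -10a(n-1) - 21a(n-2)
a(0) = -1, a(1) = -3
Characteristic equation: x² + 10x + 21 = 0, which factors as (x - (-7))(x - (-3)) = 0.
Roots r₁ = -7, r₂ = -3 (distinct).
General solution: a(n) = A·(-7)^n + B·(-3)^n.
From a(0) = -1: A + B = -1.
From a(1) = -3: -7A - 3B = -3.
Solving: A = \frac{3}{2}, B = - \frac{5}{2}.
So a(n) = - \frac{5 \left(-3\right)^{n}}{2} + \frac{3 \left(-7\right)^{n}}{2}.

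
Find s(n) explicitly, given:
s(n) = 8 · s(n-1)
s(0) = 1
Pure geometric recurrence with ratio 8.
By induction s(n) = s(0) · (8)^n = 8^{n}.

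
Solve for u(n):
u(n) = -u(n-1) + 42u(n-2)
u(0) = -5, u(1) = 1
Characteristic equation: x² + x - 42 = 0, which factors as (x - (-7))(x - (6)) = 0.
Roots r₁ = -7, r₂ = 6 (distinct).
General solution: u(n) = A·(-7)^n + B·(6)^n.
From u(0) = -5: A + B = -5.
From u(1) = 1: -7A + 6B = 1.
Solving: A = - \frac{31}{13}, B = - \frac{34}{13}.
So u(n) = - \frac{31 \left(-7\right)^{n}}{13} - \frac{34 \cdot 6^{n}}{13}.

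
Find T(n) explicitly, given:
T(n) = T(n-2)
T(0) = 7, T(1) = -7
Characteristic equation: x² - 1 = 0, which factors as (x - (1))(x - (-1)) = 0.
Roots r₁ = 1, r₂ = -1 (distinct).
General solution: T(n) = A·(1)^n + B·(-1)^n.
From T(0) = 7: A + B = 7.
From T(1) = -7: A - B = -7.
Solving: A = 0, B = 7.
So T(n) = 7 \left(-1\right)^{n}.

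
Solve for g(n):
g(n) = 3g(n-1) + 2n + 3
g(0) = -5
First-order linear with linear forcing.
Homogeneous solution: g_h(n) = A·(3)^n.
Try particular g_p(n) = pn + q. Substituting:
  pn + q = 3(p(n-1) + q) + 2n + 3.
Matching the n-coefficient: p = 3p + 2 ⇒ p = -1.
Matching constants: q = -3p + 3q + 3 ⇒ q = -3.
General: g(n) = A·(3)^n - n - 3.
Apply g(0) = -5: A - 3 = -5 ⇒ A = -2.
So g(n) = - 2 \cdot 3^{n} - n - 3.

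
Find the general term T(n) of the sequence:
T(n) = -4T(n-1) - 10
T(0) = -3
First-order linear non-homogeneous.
Homogeneous solution: T_h(n) = A·(-4)^n.
Try constant particular solution T_p = K: K = -4K - 10 ⇒ K = -2.
General: T(n) = A·(-4)^n - 2.
Apply T(0) = -3: A - 2 = -3 ⇒ A = -1.
So T(n) = - \left(-4\right)^{n} - 2.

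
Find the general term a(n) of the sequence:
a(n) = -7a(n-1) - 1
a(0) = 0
First-order linear non-homogeneous.
Homogeneous solution: a_h(n) = A·(-7)^n.
Try constant particular solution a_p = K: K = -7K - 1 ⇒ K = - \frac{1}{8}.
General: a(n) = A·(-7)^n - \frac{1}{8}.
Apply a(0) = 0: A - \frac{1}{8} = 0 ⇒ A = \frac{1}{8}.
So a(n) = \frac{\left(-7\right)^{n}}{8} - \frac{1}{8}.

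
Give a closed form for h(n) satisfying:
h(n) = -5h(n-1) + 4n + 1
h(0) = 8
First-order linear with linear forcing.
Homogeneous solution: h_h(n) = A·(-5)^n.
Try particular h_p(n) = pn + q. Substituting:
  pn + q = -5(p(n-1) + q) + 4n + 1.
Matching the n-coefficient: p = -5p + 4 ⇒ p = \frac{2}{3}.
Matching constants: q = 5p - 5q + 1 ⇒ q = \frac{13}{18}.
General: h(n) = A·(-5)^n + \frac{2 n}{3} + \frac{13}{18}.
Apply h(0) = 8: A + \frac{13}{18} = 8 ⇒ A = \frac{131}{18}.
So h(n) = \frac{131 \left(-5\right)^{n}}{18} + \frac{2 n}{3} + \frac{13}{18}.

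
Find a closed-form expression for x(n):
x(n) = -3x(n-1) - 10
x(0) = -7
First-order linear non-homogeneous.
Homogeneous solution: x_h(n) = A·(-3)^n.
Try constant particular solution x_p = K: K = -3K - 10 ⇒ K = - \frac{5}{2}.
General: x(n) = A·(-3)^n - \frac{5}{2}.
Apply x(0) = -7: A - \frac{5}{2} = -7 ⇒ A = - \frac{9}{2}.
So x(n) = - \frac{9 \left(-3\right)^{n}}{2} - \frac{5}{2}.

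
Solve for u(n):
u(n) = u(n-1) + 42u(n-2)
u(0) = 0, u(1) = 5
Characteristic equation: x² - x - 42 = 0, which factors as (x - (7))(x - (-6)) = 0.
Roots r₁ = 7, r₂ = -6 (distinct).
General solution: u(n) = A·(7)^n + B·(-6)^n.
From u(0) = 0: A + B = 0.
From u(1) = 5: 7A - 6B = 5.
Solving: A = \frac{5}{13}, B = - \frac{5}{13}.
So u(n) = - \frac{5 \left(-6\right)^{n}}{13} + \frac{5 \cdot 7^{n}}{13}.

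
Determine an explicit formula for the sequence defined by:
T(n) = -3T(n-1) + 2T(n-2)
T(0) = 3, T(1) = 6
Characteristic equation: x² + 3x - 2 = 0.
Discriminant Δ = (-3)² + 4·(2) = 17.
Roots r₁,₂ = (-3 ± √17)/2, so r₁ = - \frac{3}{2} + \frac{\sqrt{17}}{2}, r₂ = - \frac{\sqrt{17}}{2} - \frac{3}{2}.
General solution: T(n) = A·r₁^n + B·r₂^n.
From the initial conditions, A + B = 3 and r₁A + r₂B = 6.
Since r₁ - r₂ = √17: A = (6 - (3)r₂)/√17 = \frac{3}{2} + \frac{21 \sqrt{17}}{34}, and B = 3 - A = \frac{3}{2} - \frac{21 \sqrt{17}}{34}.
So T(n) = \left(\frac{3}{2} + \frac{21 \sqrt{17}}{34}\right)\left(- \frac{3}{2} + \frac{\sqrt{17}}{2}\right)^n + \left(\frac{3}{2} - \frac{21 \sqrt{17}}{34}\right)\left(- \frac{\sqrt{17}}{2} - \frac{3}{2}\right)^n.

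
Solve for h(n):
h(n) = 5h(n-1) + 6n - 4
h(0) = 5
First-order linear with linear forcing.
Homogeneous solution: h_h(n) = A·(5)^n.
Try particular h_p(n) = pn + q. Substituting:
  pn + q = 5(p(n-1) + q) + 6n - 4.
Matching the n-coefficient: p = 5p + 6 ⇒ p = - \frac{3}{2}.
Matching constants: q = -5p + 5q - 4 ⇒ q = - \frac{7}{8}.
General: h(n) = A·(5)^n - \frac{3 n}{2} - \frac{7}{8}.
Apply h(0) = 5: A - \frac{7}{8} = 5 ⇒ A = \frac{47}{8}.
So h(n) = \frac{47 \cdot 5^{n}}{8} - \frac{3 n}{2} - \frac{7}{8}.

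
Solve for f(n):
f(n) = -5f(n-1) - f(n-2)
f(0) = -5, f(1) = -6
Characteristic equation: x² + 5x + 1 = 0.
Discriminant Δ = (-5)² + 4·(-1) = 21.
Roots r₁,₂ = (-5 ± √21)/2, so r₁ = - \frac{5}{2} + \frac{\sqrt{21}}{2}, r₂ = - \frac{5}{2} - \frac{\sqrt{21}}{2}.
General solution: f(n) = A·r₁^n + B·r₂^n.
From the initial conditions, A + B = -5 and r₁A + r₂B = -6.
Since r₁ - r₂ = √21: A = (-6 - (-5)r₂)/√21 = - \frac{37 \sqrt{21}}{42} - \frac{5}{2}, and B = -5 - A = - \frac{5}{2} + \frac{37 \sqrt{21}}{42}.
So f(n) = \left(- \frac{37 \sqrt{21}}{42} - \frac{5}{2}\right)\left(- \frac{5}{2} + \frac{\sqrt{21}}{2}\right)^n + \left(- \frac{5}{2} + \frac{37 \sqrt{21}}{42}\right)\left(- \frac{5}{2} - \frac{\sqrt{21}}{2}\right)^n.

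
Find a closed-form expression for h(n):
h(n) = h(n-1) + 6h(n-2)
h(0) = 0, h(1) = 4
Characteristic equation: x² - x - 6 = 0, which factors as (x - (-2))(x - (3)) = 0.
Roots r₁ = -2, r₂ = 3 (distinct).
General solution: h(n) = A·(-2)^n + B·(3)^n.
From h(0) = 0: A + B = 0.
From h(1) = 4: -2A + 3B = 4.
Solving: A = - \frac{4}{5}, B = \frac{4}{5}.
So h(n) = - \frac{4 \left(-2\right)^{n}}{5} + \frac{4 \cdot 3^{n}}{5}.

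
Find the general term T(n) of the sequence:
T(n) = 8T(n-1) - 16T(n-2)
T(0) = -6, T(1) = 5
Characteristic equation: x² - 8x + 16 = 0, which is (x - (4))².
Repeated root r = 4.
General solution: T(n) = (A + Bn)·(4)^n.
From T(0) = -6: A = -6.
From T(1) = 5: (A + B)·(4) = 5 ⇒ B = \frac{29}{4}.
So T(n) = \left(\frac{29 n}{4} - 6\right) \cdot (4)^n.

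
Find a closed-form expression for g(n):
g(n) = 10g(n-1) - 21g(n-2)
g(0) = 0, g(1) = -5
Characteristic equation: x² - 10x + 21 = 0, which factors as (x - (3))(x - (7)) = 0.
Roots r₁ = 3, r₂ = 7 (distinct).
General solution: g(n) = A·(3)^n + B·(7)^n.
From g(0) = 0: A + B = 0.
From g(1) = -5: 3A + 7B = -5.
Solving: A = \frac{5}{4}, B = - \frac{5}{4}.
So g(n) = \frac{5 \cdot 3^{n}}{4} - \frac{5 \cdot 7^{n}}{4}.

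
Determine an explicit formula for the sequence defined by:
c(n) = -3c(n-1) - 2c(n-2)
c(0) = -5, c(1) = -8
Characteristic equation: x² + 3x + 2 = 0, which factors as (x - (-2))(x - (-1)) = 0.
Roots r₁ = -2, r₂ = -1 (distinct).
General solution: c(n) = A·(-2)^n + B·(-1)^n.
From c(0) = -5: A + B = -5.
From c(1) = -8: -2A - B = -8.
Solving: A = 13, B = -18.
So c(n) = - 18 \left(-1\right)^{n} + 13 \left(-2\right)^{n}.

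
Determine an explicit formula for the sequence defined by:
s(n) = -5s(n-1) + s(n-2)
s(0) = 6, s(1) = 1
Characteristic equation: x² + 5x - 1 = 0.
Discriminant Δ = (-5)² + 4·(1) = 29.
Roots r₁,₂ = (-5 ± √29)/2, so r₁ = - \frac{5}{2} + \frac{\sqrt{29}}{2}, r₂ = - \frac{\sqrt{29}}{2} - \frac{5}{2}.
General solution: s(n) = A·r₁^n + B·r₂^n.
From the initial conditions, A + B = 6 and r₁A + r₂B = 1.
Since r₁ - r₂ = √29: A = (1 - (6)r₂)/√29 = \frac{16 \sqrt{29}}{29} + 3, and B = 6 - A = 3 - \frac{16 \sqrt{29}}{29}.
So s(n) = \left(\frac{16 \sqrt{29}}{29} + 3\right)\left(- \frac{5}{2} + \frac{\sqrt{29}}{2}\right)^n + \left(3 - \frac{16 \sqrt{29}}{29}\right)\left(- \frac{\sqrt{29}}{2} - \frac{5}{2}\right)^n.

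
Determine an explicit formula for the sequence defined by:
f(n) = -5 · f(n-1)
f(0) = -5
Pure geometric recurrence with ratio -5.
By induction f(n) = f(0) · (-5)^n = - 5 \left(-5\right)^{n}.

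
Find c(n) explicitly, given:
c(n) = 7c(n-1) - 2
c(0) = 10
First-order linear non-homogeneous.
Homogeneous solution: c_h(n) = A·(7)^n.
Try constant particular solution c_p = K: K = 7K - 2 ⇒ K = \frac{1}{3}.
General: c(n) = A·(7)^n + \frac{1}{3}.
Apply c(0) = 10: A + \frac{1}{3} = 10 ⇒ A = \frac{29}{3}.
So c(n) = \frac{29 \cdot 7^{n}}{3} + \frac{1}{3}.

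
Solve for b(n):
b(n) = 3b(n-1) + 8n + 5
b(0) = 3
First-order linear with linear forcing.
Homogeneous solution: b_h(n) = A·(3)^n.
Try particular b_p(n) = pn + q. Substituting:
  pn + q = 3(p(n-1) + q) + 8n + 5.
Matching the n-coefficient: p = 3p + 8 ⇒ p = -4.
Matching constants: q = -3p + 3q + 5 ⇒ q = - \frac{17}{2}.
General: b(n) = A·(3)^n - 4 n - \frac{17}{2}.
Apply b(0) = 3: A - \frac{17}{2} = 3 ⇒ A = \frac{23}{2}.
So b(n) = \frac{23 \cdot 3^{n}}{2} - 4 n - \frac{17}{2}.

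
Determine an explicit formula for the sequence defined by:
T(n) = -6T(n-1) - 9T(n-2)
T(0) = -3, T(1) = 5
Characteristic equation: x² + 6x + 9 = 0, which is (x - (-3))².
Repeated root r = -3.
General solution: T(n) = (A + Bn)·(-3)^n.
From T(0) = -3: A = -3.
From T(1) = 5: (A + B)·(-3) = 5 ⇒ B = \frac{4}{3}.
So T(n) = \left(\frac{4 n}{3} - 3\right) \cdot (-3)^n.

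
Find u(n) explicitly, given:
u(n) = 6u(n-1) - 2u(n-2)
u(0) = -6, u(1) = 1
Characteristic equation: x² - 6x + 2 = 0.
Discriminant Δ = (6)² + 4·(-2) = 28.
Roots r₁,₂ = (6 ± √28)/2, so r₁ = \sqrt{7} + 3, r₂ = 3 - \sqrt{7}.
General solution: u(n) = A·r₁^n + B·r₂^n.
From the initial conditions, A + B = -6 and r₁A + r₂B = 1.
Since r₁ - r₂ = √28: A = (1 - (-6)r₂)/√28 = -3 + \frac{19 \sqrt{7}}{14}, and B = -6 - A = - \frac{19 \sqrt{7}}{14} - 3.
So u(n) = \left(-3 + \frac{19 \sqrt{7}}{14}\right)\left(\sqrt{7} + 3\right)^n + \left(- \frac{19 \sqrt{7}}{14} - 3\right)\left(3 - \sqrt{7}\right)^n.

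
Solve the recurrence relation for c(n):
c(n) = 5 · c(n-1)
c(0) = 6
Pure geometric recurrence with ratio 5.
By induction c(n) = c(0) · (5)^n = 6 \cdot 5^{n}.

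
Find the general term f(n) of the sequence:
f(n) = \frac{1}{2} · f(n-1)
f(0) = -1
Pure geometric recurrence with ratio \frac{1}{2}.
By induction f(n) = f(0) · (\frac{1}{2})^n = - 2^{- n}.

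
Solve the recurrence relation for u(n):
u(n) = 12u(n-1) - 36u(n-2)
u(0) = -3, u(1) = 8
Characteristic equation: x² - 12x + 36 = 0, which is (x - (6))².
Repeated root r = 6.
General solution: u(n) = (A + Bn)·(6)^n.
From u(0) = -3: A = -3.
From u(1) = 8: (A + B)·(6) = 8 ⇒ B = \frac{13}{3}.
So u(n) = \left(\frac{13 n}{3} - 3\right) \cdot (6)^n.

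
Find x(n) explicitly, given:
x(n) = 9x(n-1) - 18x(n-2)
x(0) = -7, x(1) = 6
Characteristic equation: x² - 9x + 18 = 0, which factors as (x - (3))(x - (6)) = 0.
Roots r₁ = 3, r₂ = 6 (distinct).
General solution: x(n) = A·(3)^n + B·(6)^n.
From x(0) = -7: A + B = -7.
From x(1) = 6: 3A + 6B = 6.
Solving: A = -16, B = 9.
So x(n) = - 16 \cdot 3^{n} + 9 \cdot 6^{n}.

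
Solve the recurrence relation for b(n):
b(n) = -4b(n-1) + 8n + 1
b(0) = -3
First-order linear with linear forcing.
Homogeneous solution: b_h(n) = A·(-4)^n.
Try particular b_p(n) = pn + q. Substituting:
  pn + q = -4(p(n-1) + q) + 8n + 1.
Matching the n-coefficient: p = -4p + 8 ⇒ p = \frac{8}{5}.
Matching constants: q = 4p - 4q + 1 ⇒ q = \frac{37}{25}.
General: b(n) = A·(-4)^n + \frac{8 n}{5} + \frac{37}{25}.
Apply b(0) = -3: A + \frac{37}{25} = -3 ⇒ A = - \frac{112}{25}.
So b(n) = - \frac{112 \left(-4\right)^{n}}{25} + \frac{8 n}{5} + \frac{37}{25}.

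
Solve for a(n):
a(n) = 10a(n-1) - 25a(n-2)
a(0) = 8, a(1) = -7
Characteristic equation: x² - 10x + 25 = 0, which is (x - (5))².
Repeated root r = 5.
General solution: a(n) = (A + Bn)·(5)^n.
From a(0) = 8: A = 8.
From a(1) = -7: (A + B)·(5) = -7 ⇒ B = - \frac{47}{5}.
So a(n) = \left(8 - \frac{47 n}{5}\right) \cdot (5)^n.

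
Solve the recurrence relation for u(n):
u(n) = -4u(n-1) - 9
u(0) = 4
First-order linear non-homogeneous.
Homogeneous solution: u_h(n) = A·(-4)^n.
Try constant particular solution u_p = K: K = -4K - 9 ⇒ K = - \frac{9}{5}.
General: u(n) = A·(-4)^n - \frac{9}{5}.
Apply u(0) = 4: A - \frac{9}{5} = 4 ⇒ A = \frac{29}{5}.
So u(n) = \frac{29 \left(-4\right)^{n}}{5} - \frac{9}{5}.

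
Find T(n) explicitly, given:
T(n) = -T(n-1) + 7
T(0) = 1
First-order linear non-homogeneous.
Homogeneous solution: T_h(n) = A·(-1)^n.
Try constant particular solution T_p = K: K = -K + 7 ⇒ K = \frac{7}{2}.
General: T(n) = A·(-1)^n + \frac{7}{2}.
Apply T(0) = 1: A + \frac{7}{2} = 1 ⇒ A = - \frac{5}{2}.
So T(n) = \frac{7}{2} - \frac{5 \left(-1\right)^{n}}{2}.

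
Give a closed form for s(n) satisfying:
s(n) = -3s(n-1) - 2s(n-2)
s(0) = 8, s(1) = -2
Characteristic equation: x² + 3x + 2 = 0, which factors as (x - (-2))(x - (-1)) = 0.
Roots r₁ = -2, r₂ = -1 (distinct).
General solution: s(n) = A·(-2)^n + B·(-1)^n.
From s(0) = 8: A + B = 8.
From s(1) = -2: -2A - B = -2.
Solving: A = -6, B = 14.
So s(n) = 14 \left(-1\right)^{n} - 6 \left(-2\right)^{n}.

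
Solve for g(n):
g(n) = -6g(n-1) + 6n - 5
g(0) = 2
First-order linear with linear forcing.
Homogeneous solution: g_h(n) = A·(-6)^n.
Try particular g_p(n) = pn + q. Substituting:
  pn + q = -6(p(n-1) + q) + 6n - 5.
Matching the n-coefficient: p = -6p + 6 ⇒ p = \frac{6}{7}.
Matching constants: q = 6p - 6q - 5 ⇒ q = \frac{1}{49}.
General: g(n) = A·(-6)^n + \frac{6 n}{7} + \frac{1}{49}.
Apply g(0) = 2: A + \frac{1}{49} = 2 ⇒ A = \frac{97}{49}.
So g(n) = \frac{97 \left(-6\right)^{n}}{49} + \frac{6 n}{7} + \frac{1}{49}.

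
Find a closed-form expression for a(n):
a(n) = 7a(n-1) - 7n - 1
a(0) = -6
First-order linear with linear forcing.
Homogeneous solution: a_h(n) = A·(7)^n.
Try particular a_p(n) = pn + q. Substituting:
  pn + q = 7(p(n-1) + q) - 7n - 1.
Matching the n-coefficient: p = 7p - 7 ⇒ p = \frac{7}{6}.
Matching constants: q = -7p + 7q - 1 ⇒ q = \frac{55}{36}.
General: a(n) = A·(7)^n + \frac{7 n}{6} + \frac{55}{36}.
Apply a(0) = -6: A + \frac{55}{36} = -6 ⇒ A = - \frac{271}{36}.
So a(n) = - \frac{271 \cdot 7^{n}}{36} + \frac{7 n}{6} + \frac{55}{36}.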